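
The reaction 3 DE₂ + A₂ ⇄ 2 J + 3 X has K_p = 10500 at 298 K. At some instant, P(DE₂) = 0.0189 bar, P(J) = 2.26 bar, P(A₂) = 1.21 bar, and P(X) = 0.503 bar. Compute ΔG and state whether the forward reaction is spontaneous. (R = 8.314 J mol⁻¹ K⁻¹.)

ΔG = 5.02 kJ/mol; the forward reaction is non-spontaneous

Q_p = P(J)²·P(X)³ / (P(DE₂)³·P(A₂)) = (2.26)²·(0.503)³ / ((0.0189)³·(1.21)) = 79600
ΔG = RT ln(Q_p/K_p) = (8.314 J mol⁻¹ K⁻¹)(298 K) × ln(79600/10500)
   = (2.478 kJ/mol)(2.026) = 5.02 kJ/mol
ΔG > 0, so the forward reaction is non-spontaneous (proceeds in reverse).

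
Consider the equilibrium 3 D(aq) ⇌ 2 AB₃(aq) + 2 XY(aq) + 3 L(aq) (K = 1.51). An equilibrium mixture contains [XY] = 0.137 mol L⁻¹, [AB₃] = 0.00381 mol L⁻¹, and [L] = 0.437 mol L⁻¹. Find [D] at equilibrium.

[D] = 0.00247 mol L⁻¹

At equilibrium, K = [AB₃]²·[XY]²·[L]³ / [D]³ = 1.51.
(0.00381)²·(0.137)²·(0.437)³ / ([D])³ = 1.51
[D]³ = 1.51×10⁻⁸ ⇒ [D] = 0.00247 mol L⁻¹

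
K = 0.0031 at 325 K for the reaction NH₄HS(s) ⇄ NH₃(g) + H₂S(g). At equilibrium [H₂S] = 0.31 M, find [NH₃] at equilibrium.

(NH₄HS is a pure solid — omitted from K.)
At equilibrium, K = [NH₃]·[H₂S] = 0.0031.
([NH₃])·(0.31) = 0.0031
[NH₃] = 0.0100 = 0.010 M

[NH₃] = 0.010 M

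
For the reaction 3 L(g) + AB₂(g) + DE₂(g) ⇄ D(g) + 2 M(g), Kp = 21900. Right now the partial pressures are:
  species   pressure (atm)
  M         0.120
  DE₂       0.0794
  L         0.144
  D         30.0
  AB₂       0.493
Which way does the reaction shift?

Qp = P(D)·P(M)² / (P(L)³·P(AB₂)·P(DE₂)) = (30.0)·(0.120)² / ((0.144)³·(0.493)·(0.0794)) = 3700
Qp = 3700 < Kp = 21900, so the forward reaction proceeds.

to the right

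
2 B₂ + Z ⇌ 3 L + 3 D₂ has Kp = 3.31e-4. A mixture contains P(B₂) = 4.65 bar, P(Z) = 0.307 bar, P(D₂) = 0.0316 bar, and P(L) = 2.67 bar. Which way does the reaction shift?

forward (toward products)

Qp = P(L)³·P(D₂)³ / (P(B₂)²·P(Z)) = (2.67)³·(0.0316)³ / ((4.65)²·(0.307)) = 9.05e-5
Qp = 9.05e-5 < Kp = 3.31e-4, so the forward reaction proceeds.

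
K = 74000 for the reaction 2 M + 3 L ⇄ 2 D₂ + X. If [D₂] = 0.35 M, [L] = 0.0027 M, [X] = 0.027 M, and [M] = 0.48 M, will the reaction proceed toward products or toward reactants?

Q = [D₂]²·[X] / ([M]²·[L]³) = (0.35)²·(0.027) / ((0.48)²·(0.0027)³) = 7.3×10⁵
Q = 7.3×10⁵ > K = 74000, so the reverse reaction proceeds.

to the left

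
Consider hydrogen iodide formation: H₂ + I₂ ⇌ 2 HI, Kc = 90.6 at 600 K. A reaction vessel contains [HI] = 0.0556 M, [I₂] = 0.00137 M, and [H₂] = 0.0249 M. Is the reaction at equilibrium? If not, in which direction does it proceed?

no net change (already at equilibrium)

Qc = [HI]² / ([H₂]·[I₂]) = (0.0556)² / ((0.0249)·(0.00137)) = 90.6
Qc = 90.6 = Kc, so the system is already at equilibrium.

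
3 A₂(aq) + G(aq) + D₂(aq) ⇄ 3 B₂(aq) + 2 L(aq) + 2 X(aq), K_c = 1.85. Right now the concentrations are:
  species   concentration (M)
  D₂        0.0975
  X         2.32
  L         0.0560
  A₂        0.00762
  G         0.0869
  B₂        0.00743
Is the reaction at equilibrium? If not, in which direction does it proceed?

neither direction; the system is at equilibrium

Q_c = [B₂]³·[L]²·[X]² / ([A₂]³·[G]·[D₂]) = (0.00743)³·(0.0560)²·(2.32)² / ((0.00762)³·(0.0869)·(0.0975)) = 1.85
Q_c = 1.85 = K_c, so the system is already at equilibrium.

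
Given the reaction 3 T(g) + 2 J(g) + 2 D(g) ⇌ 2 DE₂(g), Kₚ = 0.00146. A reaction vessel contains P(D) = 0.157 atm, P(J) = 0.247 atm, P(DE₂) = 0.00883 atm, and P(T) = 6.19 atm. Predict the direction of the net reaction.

in the forward direction

Qₚ = P(DE₂)² / (P(T)³·P(J)²·P(D)²) = (0.00883)² / ((6.19)³·(0.247)²·(0.157)²) = 2.19e-4
Qₚ = 2.19e-4 < Kₚ = 0.00146, so the forward reaction proceeds.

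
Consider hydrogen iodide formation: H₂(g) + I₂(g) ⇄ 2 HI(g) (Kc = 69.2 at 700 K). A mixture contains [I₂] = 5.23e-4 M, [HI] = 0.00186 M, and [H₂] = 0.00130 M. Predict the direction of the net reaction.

Qc = [HI]² / ([H₂]·[I₂]) = (0.00186)² / ((0.00130)·(5.23e-4)) = 5.09
Qc = 5.09 < Kc = 69.2, so the forward reaction proceeds.

forward (toward products)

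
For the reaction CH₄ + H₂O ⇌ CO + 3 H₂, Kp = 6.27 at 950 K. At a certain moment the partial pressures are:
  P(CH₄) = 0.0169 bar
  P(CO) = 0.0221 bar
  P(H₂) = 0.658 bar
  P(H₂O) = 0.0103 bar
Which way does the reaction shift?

Qp = P(CO)·P(H₂)³ / (P(CH₄)·P(H₂O)) = (0.0221)·(0.658)³ / ((0.0169)·(0.0103)) = 36.2
Qp = 36.2 > Kp = 6.27, so the reverse reaction proceeds.

toward reactants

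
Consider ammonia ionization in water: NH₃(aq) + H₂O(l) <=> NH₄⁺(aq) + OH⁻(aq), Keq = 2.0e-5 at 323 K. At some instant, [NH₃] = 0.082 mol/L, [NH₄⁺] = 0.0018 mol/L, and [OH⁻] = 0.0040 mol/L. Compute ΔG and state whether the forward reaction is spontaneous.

ΔG = 3.97 kJ/mol; the forward reaction is non-spontaneous

(H₂O is a pure liquid — omitted from Q.)
Q = [NH₄⁺]·[OH⁻] / [NH₃] = (0.0018)·(0.0040) / (0.082) = 8.78e-5
ΔG = RT ln(Q/Keq) = (8.314 J mol⁻¹ K⁻¹)(323 K) × ln(8.78e-5/2.0e-5)
   = (2.685 kJ/mol)(1.479) = 3.97 kJ/mol
ΔG > 0, so the forward reaction is non-spontaneous (proceeds in reverse).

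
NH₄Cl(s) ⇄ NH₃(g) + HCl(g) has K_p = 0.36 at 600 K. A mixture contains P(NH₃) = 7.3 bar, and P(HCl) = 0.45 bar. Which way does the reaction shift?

(NH₄Cl is a pure solid — omitted from Q_p.)
Q_p = P(NH₃)·P(HCl) = (7.3)·(0.45) = 3.3
Q_p = 3.3 > K_p = 0.36, so the reverse reaction proceeds.

in the reverse direction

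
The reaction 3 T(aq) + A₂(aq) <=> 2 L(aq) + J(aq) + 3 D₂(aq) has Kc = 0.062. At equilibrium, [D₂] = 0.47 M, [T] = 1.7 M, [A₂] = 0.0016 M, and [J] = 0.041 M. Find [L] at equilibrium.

[L] = 0.34 M

At equilibrium, Kc = [L]²·[J]·[D₂]³ / ([T]³·[A₂]) = 0.062.
([L])²·(0.041)·(0.47)³ / ((1.7)³·(0.0016)) = 0.062
[L]² = 0.114 ⇒ [L] = 0.34 M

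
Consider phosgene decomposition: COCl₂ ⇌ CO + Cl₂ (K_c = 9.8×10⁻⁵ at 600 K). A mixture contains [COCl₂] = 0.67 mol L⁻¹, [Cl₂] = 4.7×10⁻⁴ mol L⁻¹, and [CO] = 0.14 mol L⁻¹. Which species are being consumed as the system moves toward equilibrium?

none (at equilibrium)

Q_c = [CO]·[Cl₂] / [COCl₂] = (0.14)·(4.7×10⁻⁴) / (0.67) = 9.8×10⁻⁵
Q_c = 9.8×10⁻⁵ = K_c; the system is at equilibrium.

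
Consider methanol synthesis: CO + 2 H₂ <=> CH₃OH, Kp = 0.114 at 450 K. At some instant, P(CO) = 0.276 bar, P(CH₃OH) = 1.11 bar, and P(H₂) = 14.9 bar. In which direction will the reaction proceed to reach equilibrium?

Qp = P(CH₃OH) / (P(CO)·P(H₂)²) = (1.11) / ((0.276)·(14.9)²) = 0.0181
Qp = 0.0181 < Kp = 0.114, so the forward reaction proceeds.

in the forward direction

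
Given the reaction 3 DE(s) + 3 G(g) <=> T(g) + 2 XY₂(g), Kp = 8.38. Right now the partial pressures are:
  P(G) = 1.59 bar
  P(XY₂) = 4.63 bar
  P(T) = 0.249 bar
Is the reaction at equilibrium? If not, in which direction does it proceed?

(DE is a pure solid — omitted from Qp.)
Qp = P(T)·P(XY₂)² / P(G)³ = (0.249)·(4.63)² / (1.59)³ = 1.33
Qp = 1.33 < Kp = 8.38, so the forward reaction proceeds.

toward products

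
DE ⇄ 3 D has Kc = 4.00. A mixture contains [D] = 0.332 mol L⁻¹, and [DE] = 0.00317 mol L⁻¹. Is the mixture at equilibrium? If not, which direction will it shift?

no; Q > K, reaction proceeds in reverse

Qc = [D]³ / [DE] = (0.332)³ / (0.00317) = 11.5
Qc = 11.5 > Kc = 4.00: net reverse reaction.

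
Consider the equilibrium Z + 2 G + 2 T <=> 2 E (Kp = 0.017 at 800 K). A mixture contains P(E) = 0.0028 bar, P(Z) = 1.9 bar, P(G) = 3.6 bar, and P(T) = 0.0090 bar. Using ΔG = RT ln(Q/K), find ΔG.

Qp = P(E)² / (P(Z)·P(G)²·P(T)²) = (0.0028)² / ((1.9)·(3.6)²·(0.0090)²) = 0.00393
ΔG = RT ln(Qp/Kp) = (8.314 J mol⁻¹ K⁻¹)(800 K) × ln(0.00393/0.017)
   = (6.651 kJ/mol)(-1.465) = -9.74 kJ/mol
ΔG < 0, so the forward reaction is spontaneous (proceeds forward).

ΔG = -9.74 kJ/mol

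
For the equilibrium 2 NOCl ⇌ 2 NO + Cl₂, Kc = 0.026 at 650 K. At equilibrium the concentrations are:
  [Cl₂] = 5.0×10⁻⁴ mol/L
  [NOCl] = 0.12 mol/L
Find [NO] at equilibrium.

At equilibrium, Kc = [NO]²·[Cl₂] / [NOCl]² = 0.026.
([NO])²·(5.0×10⁻⁴) / (0.12)² = 0.026
[NO]² = 0.749 ⇒ [NO] = 0.87 mol/L

[NO] = 0.87 mol/L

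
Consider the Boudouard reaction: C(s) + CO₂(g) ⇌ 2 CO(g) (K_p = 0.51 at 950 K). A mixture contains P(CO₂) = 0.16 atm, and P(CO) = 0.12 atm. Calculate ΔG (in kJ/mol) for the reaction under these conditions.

ΔG = -13.7 kJ/mol

(C is a pure solid — omitted from Q_p.)
Q_p = P(CO)² / P(CO₂) = (0.12)² / (0.16) = 0.0900
ΔG = RT ln(Q_p/K_p) = (8.314 J mol⁻¹ K⁻¹)(950 K) × ln(0.0900/0.51)
   = (7.898 kJ/mol)(-1.735) = -13.7 kJ/mol
ΔG < 0, so the forward reaction is spontaneous (proceeds forward).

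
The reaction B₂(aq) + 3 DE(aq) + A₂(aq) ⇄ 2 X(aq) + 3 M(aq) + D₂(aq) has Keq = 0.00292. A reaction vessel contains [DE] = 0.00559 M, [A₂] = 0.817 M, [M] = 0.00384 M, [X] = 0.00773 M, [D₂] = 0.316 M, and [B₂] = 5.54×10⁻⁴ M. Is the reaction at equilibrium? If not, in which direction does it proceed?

Q = [X]²·[M]³·[D₂] / ([B₂]·[DE]³·[A₂]) = (0.00773)²·(0.00384)³·(0.316) / ((5.54×10⁻⁴)·(0.00559)³·(0.817)) = 0.0135
Q = 0.0135 > Keq = 0.00292, so the reverse reaction proceeds.

to the left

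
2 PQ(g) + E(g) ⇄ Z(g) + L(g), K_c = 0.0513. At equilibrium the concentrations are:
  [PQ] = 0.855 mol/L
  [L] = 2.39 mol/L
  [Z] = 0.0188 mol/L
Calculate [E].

At equilibrium, K_c = [Z]·[L] / ([PQ]²·[E]) = 0.0513.
(0.0188)·(2.39) / ((0.855)²·([E])) = 0.0513
[E] = 1.20 mol/L

[E] = 1.20 mol/L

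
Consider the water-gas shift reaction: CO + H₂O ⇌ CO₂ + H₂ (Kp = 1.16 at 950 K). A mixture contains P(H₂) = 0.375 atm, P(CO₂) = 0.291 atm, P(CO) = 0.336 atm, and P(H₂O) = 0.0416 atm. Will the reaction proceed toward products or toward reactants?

Qp = P(CO₂)·P(H₂) / (P(CO)·P(H₂O)) = (0.291)·(0.375) / ((0.336)·(0.0416)) = 7.81
Qp = 7.81 > Kp = 1.16, so the reverse reaction proceeds.

reverse (toward reactants)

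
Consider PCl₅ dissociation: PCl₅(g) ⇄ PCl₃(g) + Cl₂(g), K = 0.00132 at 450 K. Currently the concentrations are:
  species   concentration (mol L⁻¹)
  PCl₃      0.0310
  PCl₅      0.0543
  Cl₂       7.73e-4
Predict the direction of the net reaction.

Q = [PCl₃]·[Cl₂] / [PCl₅] = (0.0310)·(7.73e-4) / (0.0543) = 4.41e-4
Q = 4.41e-4 < K = 0.00132, so the forward reaction proceeds.

toward products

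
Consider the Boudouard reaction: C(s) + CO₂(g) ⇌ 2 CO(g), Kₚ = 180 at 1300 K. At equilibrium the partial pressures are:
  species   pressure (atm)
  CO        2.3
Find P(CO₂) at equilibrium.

P(CO₂) = 0.029 atm

(C is a pure solid — omitted from Kₚ.)
At equilibrium, Kₚ = P(CO)² / P(CO₂) = 180.
(2.3)² / (P(CO₂)) = 180
P(CO₂) = 0.0294 = 0.029 atm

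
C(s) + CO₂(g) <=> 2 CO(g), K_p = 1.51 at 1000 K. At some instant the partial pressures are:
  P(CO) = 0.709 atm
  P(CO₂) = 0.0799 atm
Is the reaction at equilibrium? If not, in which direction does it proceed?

toward reactants

(C is a pure solid — omitted from Q_p.)
Q_p = P(CO)² / P(CO₂) = (0.709)² / (0.0799) = 6.29
Q_p = 6.29 > K_p = 1.51, so the reverse reaction proceeds.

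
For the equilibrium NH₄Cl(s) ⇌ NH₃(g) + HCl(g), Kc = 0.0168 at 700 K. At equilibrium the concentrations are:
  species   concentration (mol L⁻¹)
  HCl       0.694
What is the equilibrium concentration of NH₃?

(NH₄Cl is a pure solid — omitted from Kc.)
At equilibrium, Kc = [NH₃]·[HCl] = 0.0168.
([NH₃])·(0.694) = 0.0168
[NH₃] = 0.0242 mol L⁻¹

[NH₃] = 0.0242 mol L⁻¹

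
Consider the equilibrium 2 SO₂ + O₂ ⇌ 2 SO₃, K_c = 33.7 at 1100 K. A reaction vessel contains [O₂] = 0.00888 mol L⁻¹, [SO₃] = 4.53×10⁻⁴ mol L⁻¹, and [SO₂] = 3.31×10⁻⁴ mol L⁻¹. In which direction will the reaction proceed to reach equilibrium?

reverse (toward reactants)

Q_c = [SO₃]² / ([SO₂]²·[O₂]) = (4.53×10⁻⁴)² / ((3.31×10⁻⁴)²·(0.00888)) = 211
Q_c = 211 > K_c = 33.7, so the reverse reaction proceeds.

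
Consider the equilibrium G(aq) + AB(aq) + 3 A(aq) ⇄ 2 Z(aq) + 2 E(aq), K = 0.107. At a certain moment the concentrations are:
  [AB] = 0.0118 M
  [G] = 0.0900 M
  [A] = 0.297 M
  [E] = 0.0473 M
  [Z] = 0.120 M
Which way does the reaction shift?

to the left

Q = [Z]²·[E]² / ([G]·[AB]·[A]³) = (0.120)²·(0.0473)² / ((0.0900)·(0.0118)·(0.297)³) = 1.16
Q = 1.16 > K = 0.107, so the reverse reaction proceeds.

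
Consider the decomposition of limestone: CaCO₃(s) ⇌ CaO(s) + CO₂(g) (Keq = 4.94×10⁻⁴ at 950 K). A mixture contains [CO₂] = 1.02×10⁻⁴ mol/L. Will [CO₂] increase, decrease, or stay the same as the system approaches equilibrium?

(CaCO₃, CaO are pure solids — omitted from Q.)
Q = [CO₂] = 1.02×10⁻⁴
Q = 1.02×10⁻⁴ < Keq = 4.94×10⁻⁴: net forward reaction.
CO₂ is a product, so it increases.

increase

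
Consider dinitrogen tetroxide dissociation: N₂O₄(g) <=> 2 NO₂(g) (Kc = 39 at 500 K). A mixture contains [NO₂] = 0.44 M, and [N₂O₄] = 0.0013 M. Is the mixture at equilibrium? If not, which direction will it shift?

Qc = [NO₂]² / [N₂O₄] = (0.44)² / (0.0013) = 150
Qc = 150 > Kc = 39: net reverse reaction.

no; Q > K, reaction proceeds in reverse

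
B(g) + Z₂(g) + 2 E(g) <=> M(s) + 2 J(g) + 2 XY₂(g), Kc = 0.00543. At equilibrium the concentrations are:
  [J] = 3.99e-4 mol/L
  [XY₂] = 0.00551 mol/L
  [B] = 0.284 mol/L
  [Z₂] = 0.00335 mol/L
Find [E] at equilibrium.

[E] = 9.67e-4 mol/L

(M is a pure solid — omitted from Kc.)
At equilibrium, Kc = [J]²·[XY₂]² / ([B]·[Z₂]·[E]²) = 0.00543.
(3.99e-4)²·(0.00551)² / ((0.284)·(0.00335)·([E])²) = 0.00543
[E]² = 9.36e-7 ⇒ [E] = 9.67e-4 mol/L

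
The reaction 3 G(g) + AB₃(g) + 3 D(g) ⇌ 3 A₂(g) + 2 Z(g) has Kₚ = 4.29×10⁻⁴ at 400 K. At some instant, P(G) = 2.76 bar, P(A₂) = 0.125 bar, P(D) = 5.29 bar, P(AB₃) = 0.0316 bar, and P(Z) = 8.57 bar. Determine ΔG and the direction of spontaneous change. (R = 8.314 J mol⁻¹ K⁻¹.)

ΔG = 4.07 kJ/mol; the forward reaction is non-spontaneous

Qₚ = P(A₂)³·P(Z)² / (P(G)³·P(AB₃)·P(D)³) = (0.125)³·(8.57)² / ((2.76)³·(0.0316)·(5.29)³) = 0.00146
ΔG = RT ln(Qₚ/Kₚ) = (8.314 J mol⁻¹ K⁻¹)(400 K) × ln(0.00146/4.29×10⁻⁴)
   = (3.326 kJ/mol)(1.225) = 4.07 kJ/mol
ΔG > 0, so the forward reaction is non-spontaneous (proceeds in reverse).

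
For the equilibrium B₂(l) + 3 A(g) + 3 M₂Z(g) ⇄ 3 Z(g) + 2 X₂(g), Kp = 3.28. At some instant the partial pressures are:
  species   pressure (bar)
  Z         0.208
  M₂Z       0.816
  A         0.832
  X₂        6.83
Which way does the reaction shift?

(B₂ is a pure liquid — omitted from Qp.)
Qp = P(Z)³·P(X₂)² / (P(A)³·P(M₂Z)³) = (0.208)³·(6.83)² / ((0.832)³·(0.816)³) = 1.34
Qp = 1.34 < Kp = 3.28, so the forward reaction proceeds.

toward products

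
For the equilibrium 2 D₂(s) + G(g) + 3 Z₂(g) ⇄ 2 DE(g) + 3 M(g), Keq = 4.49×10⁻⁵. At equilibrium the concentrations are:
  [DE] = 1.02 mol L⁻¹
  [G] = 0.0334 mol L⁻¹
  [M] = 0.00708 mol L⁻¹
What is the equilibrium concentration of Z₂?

(D₂ is a pure solid — omitted from Keq.)
At equilibrium, Keq = [DE]²·[M]³ / ([G]·[Z₂]³) = 4.49×10⁻⁵.
(1.02)²·(0.00708)³ / ((0.0334)·([Z₂])³) = 4.49×10⁻⁵
[Z₂]³ = 0.246 ⇒ [Z₂] = 0.627 mol L⁻¹

[Z₂] = 0.627 mol L⁻¹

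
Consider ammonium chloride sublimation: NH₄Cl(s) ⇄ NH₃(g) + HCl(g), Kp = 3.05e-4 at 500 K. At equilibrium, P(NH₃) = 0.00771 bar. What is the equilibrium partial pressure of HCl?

P(HCl) = 0.0396 bar

(NH₄Cl is a pure solid — omitted from Kp.)
At equilibrium, Kp = P(NH₃)·P(HCl) = 3.05e-4.
(0.00771)·(P(HCl)) = 3.05e-4
P(HCl) = 0.0396 bar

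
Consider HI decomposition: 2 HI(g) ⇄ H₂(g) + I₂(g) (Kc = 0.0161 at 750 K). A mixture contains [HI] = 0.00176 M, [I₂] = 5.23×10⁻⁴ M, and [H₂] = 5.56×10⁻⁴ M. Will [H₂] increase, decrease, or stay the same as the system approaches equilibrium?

decrease

Qc = [H₂]·[I₂] / [HI]² = (5.56×10⁻⁴)·(5.23×10⁻⁴) / (0.00176)² = 0.0939
Qc = 0.0939 > Kc = 0.0161: net reverse reaction.
H₂ is a product, so it decreases.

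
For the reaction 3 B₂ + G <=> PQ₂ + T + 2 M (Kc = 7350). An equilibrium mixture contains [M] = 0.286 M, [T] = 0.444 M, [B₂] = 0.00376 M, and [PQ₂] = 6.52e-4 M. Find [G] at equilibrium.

[G] = 0.0606 M

At equilibrium, Kc = [PQ₂]·[T]·[M]² / ([B₂]³·[G]) = 7350.
(6.52e-4)·(0.444)·(0.286)² / ((0.00376)³·([G])) = 7350
[G] = 0.0606 M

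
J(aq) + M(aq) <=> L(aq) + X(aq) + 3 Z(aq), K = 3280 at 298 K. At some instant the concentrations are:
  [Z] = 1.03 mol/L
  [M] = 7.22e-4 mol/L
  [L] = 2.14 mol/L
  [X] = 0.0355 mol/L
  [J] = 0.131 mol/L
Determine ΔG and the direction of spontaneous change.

Q = [L]·[X]·[Z]³ / ([J]·[M]) = (2.14)·(0.0355)·(1.03)³ / ((0.131)·(7.22e-4)) = 878
ΔG = RT ln(Q/K) = (8.314 J mol⁻¹ K⁻¹)(298 K) × ln(878/3280)
   = (2.478 kJ/mol)(-1.318) = -3.27 kJ/mol
ΔG < 0, so the forward reaction is spontaneous (proceeds forward).

ΔG = -3.27 kJ/mol; the forward reaction is spontaneous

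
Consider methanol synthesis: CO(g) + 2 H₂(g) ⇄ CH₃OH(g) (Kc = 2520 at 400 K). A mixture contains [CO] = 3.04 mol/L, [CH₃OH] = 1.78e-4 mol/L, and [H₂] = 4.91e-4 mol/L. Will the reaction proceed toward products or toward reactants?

Qc = [CH₃OH] / ([CO]·[H₂]²) = (1.78e-4) / ((3.04)·(4.91e-4)²) = 243
Qc = 243 < Kc = 2520, so the forward reaction proceeds.

to the right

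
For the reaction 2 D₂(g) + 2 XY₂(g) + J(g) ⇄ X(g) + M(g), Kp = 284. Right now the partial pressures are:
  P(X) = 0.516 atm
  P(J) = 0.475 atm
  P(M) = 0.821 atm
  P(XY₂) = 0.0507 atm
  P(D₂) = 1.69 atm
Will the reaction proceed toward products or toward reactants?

Qp = P(X)·P(M) / (P(D₂)²·P(XY₂)²·P(J)) = (0.516)·(0.821) / ((1.69)²·(0.0507)²·(0.475)) = 121
Qp = 121 < Kp = 284, so the forward reaction proceeds.

in the forward direction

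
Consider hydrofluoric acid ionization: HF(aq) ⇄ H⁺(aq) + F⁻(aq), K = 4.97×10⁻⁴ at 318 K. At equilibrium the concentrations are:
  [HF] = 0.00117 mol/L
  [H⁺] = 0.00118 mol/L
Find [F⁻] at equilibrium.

[F⁻] = 4.93×10⁻⁴ mol/L

At equilibrium, K = [H⁺]·[F⁻] / [HF] = 4.97×10⁻⁴.
(0.00118)·([F⁻]) / (0.00117) = 4.97×10⁻⁴
[F⁻] = 4.93×10⁻⁴ mol/L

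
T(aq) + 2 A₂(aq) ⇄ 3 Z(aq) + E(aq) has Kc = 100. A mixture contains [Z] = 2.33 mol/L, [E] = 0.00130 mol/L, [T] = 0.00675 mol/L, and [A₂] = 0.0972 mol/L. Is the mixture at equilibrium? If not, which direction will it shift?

no; Q > K, reaction proceeds in reverse

Qc = [Z]³·[E] / ([T]·[A₂]²) = (2.33)³·(0.00130) / ((0.00675)·(0.0972)²) = 258
Qc = 258 > Kc = 100: net reverse reaction.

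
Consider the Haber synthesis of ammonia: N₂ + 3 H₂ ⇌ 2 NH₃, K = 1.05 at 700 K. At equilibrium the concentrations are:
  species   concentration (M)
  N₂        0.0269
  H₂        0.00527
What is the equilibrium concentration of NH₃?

[NH₃] = 6.43e-5 M

At equilibrium, K = [NH₃]² / ([N₂]·[H₂]³) = 1.05.
([NH₃])² / ((0.0269)·(0.00527)³) = 1.05
[NH₃]² = 4.13e-9 ⇒ [NH₃] = 6.43e-5 M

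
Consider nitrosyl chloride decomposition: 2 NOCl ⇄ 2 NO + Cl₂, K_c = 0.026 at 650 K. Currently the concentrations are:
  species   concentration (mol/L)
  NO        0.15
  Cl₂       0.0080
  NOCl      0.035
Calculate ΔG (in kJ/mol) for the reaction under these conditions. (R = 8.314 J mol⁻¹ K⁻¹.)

Q_c = [NO]²·[Cl₂] / [NOCl]² = (0.15)²·(0.0080) / (0.035)² = 0.147
ΔG = RT ln(Q_c/K_c) = (8.314 J mol⁻¹ K⁻¹)(650 K) × ln(0.147/0.026)
   = (5.404 kJ/mol)(1.732) = 9.36 kJ/mol
ΔG > 0, so the forward reaction is non-spontaneous (proceeds in reverse).

ΔG = 9.36 kJ/mol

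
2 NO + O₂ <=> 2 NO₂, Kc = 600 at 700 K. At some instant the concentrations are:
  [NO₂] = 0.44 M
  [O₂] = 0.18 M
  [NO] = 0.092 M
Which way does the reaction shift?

Qc = [NO₂]² / ([NO]²·[O₂]) = (0.44)² / ((0.092)²·(0.18)) = 130
Qc = 130 < Kc = 600, so the forward reaction proceeds.

to the right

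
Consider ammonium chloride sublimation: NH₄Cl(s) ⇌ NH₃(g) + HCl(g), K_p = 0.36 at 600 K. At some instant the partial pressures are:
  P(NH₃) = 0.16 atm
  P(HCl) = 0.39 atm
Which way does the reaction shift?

to the right

(NH₄Cl is a pure solid — omitted from Q_p.)
Q_p = P(NH₃)·P(HCl) = (0.16)·(0.39) = 0.062
Q_p = 0.062 < K_p = 0.36, so the forward reaction proceeds.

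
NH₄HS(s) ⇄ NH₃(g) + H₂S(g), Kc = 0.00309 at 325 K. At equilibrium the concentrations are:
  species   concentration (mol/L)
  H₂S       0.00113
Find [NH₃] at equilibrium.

[NH₃] = 2.73 mol/L

(NH₄HS is a pure solid — omitted from Kc.)
At equilibrium, Kc = [NH₃]·[H₂S] = 0.00309.
([NH₃])·(0.00113) = 0.00309
[NH₃] = 2.73 mol/L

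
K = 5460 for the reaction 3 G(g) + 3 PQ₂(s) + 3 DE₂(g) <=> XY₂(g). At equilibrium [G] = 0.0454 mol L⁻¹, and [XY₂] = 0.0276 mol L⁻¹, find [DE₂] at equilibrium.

[DE₂] = 0.378 mol L⁻¹

(PQ₂ is a pure solid — omitted from K.)
At equilibrium, K = [XY₂] / ([G]³·[DE₂]³) = 5460.
(0.0276) / ((0.0454)³·([DE₂])³) = 5460
[DE₂]³ = 0.0540 ⇒ [DE₂] = 0.378 mol L⁻¹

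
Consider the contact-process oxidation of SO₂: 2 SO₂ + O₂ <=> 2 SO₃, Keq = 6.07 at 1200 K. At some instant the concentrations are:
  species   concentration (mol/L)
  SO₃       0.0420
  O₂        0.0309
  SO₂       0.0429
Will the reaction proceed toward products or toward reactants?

toward reactants

Q = [SO₃]² / ([SO₂]²·[O₂]) = (0.0420)² / ((0.0429)²·(0.0309)) = 31.0
Q = 31.0 > Keq = 6.07, so the reverse reaction proceeds.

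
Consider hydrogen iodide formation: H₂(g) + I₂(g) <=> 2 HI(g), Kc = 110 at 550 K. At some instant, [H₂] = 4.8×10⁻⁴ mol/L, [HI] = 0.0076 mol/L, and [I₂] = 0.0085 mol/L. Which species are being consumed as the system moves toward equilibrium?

Qc = [HI]² / ([H₂]·[I₂]) = (0.0076)² / ((4.8×10⁻⁴)·(0.0085)) = 14
Qc = 14 < Kc = 110: net forward reaction.

H₂, I₂ (reactants)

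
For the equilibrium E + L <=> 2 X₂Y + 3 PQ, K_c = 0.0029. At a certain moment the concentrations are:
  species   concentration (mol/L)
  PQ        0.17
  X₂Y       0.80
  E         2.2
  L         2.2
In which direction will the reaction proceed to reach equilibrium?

Q_c = [X₂Y]²·[PQ]³ / ([E]·[L]) = (0.80)²·(0.17)³ / ((2.2)·(2.2)) = 6.5×10⁻⁴
Q_c = 6.5×10⁻⁴ < K_c = 0.0029, so the forward reaction proceeds.

in the forward direction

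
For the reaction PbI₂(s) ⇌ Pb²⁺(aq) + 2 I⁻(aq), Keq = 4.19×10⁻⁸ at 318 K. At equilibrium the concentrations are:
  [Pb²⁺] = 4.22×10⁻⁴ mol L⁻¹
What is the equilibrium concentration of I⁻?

(PbI₂ is a pure solid — omitted from Keq.)
At equilibrium, Keq = [Pb²⁺]·[I⁻]² = 4.19×10⁻⁸.
(4.22×10⁻⁴)·([I⁻])² = 4.19×10⁻⁸
[I⁻]² = 9.93×10⁻⁵ ⇒ [I⁻] = 0.00996 mol L⁻¹

[I⁻] = 0.00996 mol L⁻¹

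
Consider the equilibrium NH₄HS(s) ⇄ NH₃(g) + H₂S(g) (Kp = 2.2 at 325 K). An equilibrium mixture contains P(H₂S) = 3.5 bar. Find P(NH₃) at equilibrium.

P(NH₃) = 0.63 bar

(NH₄HS is a pure solid — omitted from Kp.)
At equilibrium, Kp = P(NH₃)·P(H₂S) = 2.2.
(P(NH₃))·(3.5) = 2.2
P(NH₃) = 0.629 = 0.63 bar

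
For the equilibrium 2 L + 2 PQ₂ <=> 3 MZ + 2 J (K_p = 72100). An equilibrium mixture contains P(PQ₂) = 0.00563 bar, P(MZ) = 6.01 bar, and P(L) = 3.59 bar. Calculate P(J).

At equilibrium, K_p = P(MZ)³·P(J)² / (P(L)²·P(PQ₂)²) = 72100.
(6.01)³·(P(J))² / ((3.59)²·(0.00563)²) = 72100
P(J)² = 0.136 ⇒ P(J) = 0.368 bar

P(J) = 0.368 bar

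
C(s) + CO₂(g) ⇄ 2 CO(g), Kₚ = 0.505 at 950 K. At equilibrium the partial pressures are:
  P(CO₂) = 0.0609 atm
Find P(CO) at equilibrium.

P(CO) = 0.175 atm

(C is a pure solid — omitted from Kₚ.)
At equilibrium, Kₚ = P(CO)² / P(CO₂) = 0.505.
(P(CO))² / (0.0609) = 0.505
P(CO)² = 0.0308 ⇒ P(CO) = 0.175 atm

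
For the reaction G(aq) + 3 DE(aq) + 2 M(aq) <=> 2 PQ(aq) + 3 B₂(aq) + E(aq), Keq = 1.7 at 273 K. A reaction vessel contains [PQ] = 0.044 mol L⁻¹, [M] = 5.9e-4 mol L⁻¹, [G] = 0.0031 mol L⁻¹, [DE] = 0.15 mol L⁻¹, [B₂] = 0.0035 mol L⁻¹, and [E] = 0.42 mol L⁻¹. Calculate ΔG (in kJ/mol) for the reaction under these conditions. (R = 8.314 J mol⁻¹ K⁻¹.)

ΔG = 3.92 kJ/mol

Q = [PQ]²·[B₂]³·[E] / ([G]·[DE]³·[M]²) = (0.044)²·(0.0035)³·(0.42) / ((0.0031)·(0.15)³·(5.9e-4)²) = 9.57
ΔG = RT ln(Q/Keq) = (8.314 J mol⁻¹ K⁻¹)(273 K) × ln(9.57/1.7)
   = (2.270 kJ/mol)(1.728) = 3.92 kJ/mol
ΔG > 0, so the forward reaction is non-spontaneous (proceeds in reverse).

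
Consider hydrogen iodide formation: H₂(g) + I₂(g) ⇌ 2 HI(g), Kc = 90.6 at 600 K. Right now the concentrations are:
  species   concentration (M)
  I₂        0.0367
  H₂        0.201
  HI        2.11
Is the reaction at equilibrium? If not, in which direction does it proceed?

toward reactants

Qc = [HI]² / ([H₂]·[I₂]) = (2.11)² / ((0.201)·(0.0367)) = 604
Qc = 604 > Kc = 90.6, so the reverse reaction proceeds.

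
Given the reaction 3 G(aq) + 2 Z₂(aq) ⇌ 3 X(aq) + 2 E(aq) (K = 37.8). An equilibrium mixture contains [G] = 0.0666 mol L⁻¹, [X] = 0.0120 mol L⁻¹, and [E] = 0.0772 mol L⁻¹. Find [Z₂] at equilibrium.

[Z₂] = 9.60×10⁻⁴ mol L⁻¹

At equilibrium, K = [X]³·[E]² / ([G]³·[Z₂]²) = 37.8.
(0.0120)³·(0.0772)² / ((0.0666)³·([Z₂])²) = 37.8
[Z₂]² = 9.22×10⁻⁷ ⇒ [Z₂] = 9.60×10⁻⁴ mol L⁻¹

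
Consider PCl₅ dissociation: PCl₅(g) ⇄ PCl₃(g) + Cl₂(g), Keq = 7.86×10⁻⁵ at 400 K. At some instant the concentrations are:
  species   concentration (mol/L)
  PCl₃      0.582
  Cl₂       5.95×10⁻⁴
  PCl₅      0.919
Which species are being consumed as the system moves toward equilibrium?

Q = [PCl₃]·[Cl₂] / [PCl₅] = (0.582)·(5.95×10⁻⁴) / (0.919) = 3.77×10⁻⁴
Q = 3.77×10⁻⁴ > Keq = 7.86×10⁻⁵: net reverse reaction.

PCl₃, Cl₂ (products)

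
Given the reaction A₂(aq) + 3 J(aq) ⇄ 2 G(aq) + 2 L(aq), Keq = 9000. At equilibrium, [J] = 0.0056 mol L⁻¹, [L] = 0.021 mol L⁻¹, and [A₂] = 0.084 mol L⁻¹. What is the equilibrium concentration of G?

[G] = 0.55 mol L⁻¹

At equilibrium, Keq = [G]²·[L]² / ([A₂]·[J]³) = 9000.
([G])²·(0.021)² / ((0.084)·(0.0056)³) = 9000
[G]² = 0.301 ⇒ [G] = 0.55 mol L⁻¹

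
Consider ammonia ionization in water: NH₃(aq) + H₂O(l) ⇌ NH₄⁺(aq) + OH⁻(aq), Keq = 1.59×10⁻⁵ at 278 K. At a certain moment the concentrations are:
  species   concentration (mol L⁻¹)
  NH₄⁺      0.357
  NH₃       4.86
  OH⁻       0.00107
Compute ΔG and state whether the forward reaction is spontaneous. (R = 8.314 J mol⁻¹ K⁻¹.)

(H₂O is a pure liquid — omitted from Q.)
Q = [NH₄⁺]·[OH⁻] / [NH₃] = (0.357)·(0.00107) / (4.86) = 7.86×10⁻⁵
ΔG = RT ln(Q/Keq) = (8.314 J mol⁻¹ K⁻¹)(278 K) × ln(7.86×10⁻⁵/1.59×10⁻⁵)
   = (2.311 kJ/mol)(1.598) = 3.69 kJ/mol
ΔG > 0, so the forward reaction is non-spontaneous (proceeds in reverse).

ΔG = 3.69 kJ/mol; the forward reaction is non-spontaneous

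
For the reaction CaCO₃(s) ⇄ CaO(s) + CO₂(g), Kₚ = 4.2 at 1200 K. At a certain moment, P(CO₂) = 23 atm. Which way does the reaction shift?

to the left

(CaCO₃, CaO are pure solids — omitted from Qₚ.)
Qₚ = P(CO₂) = 23
Qₚ = 23 > Kₚ = 4.2, so the reverse reaction proceeds.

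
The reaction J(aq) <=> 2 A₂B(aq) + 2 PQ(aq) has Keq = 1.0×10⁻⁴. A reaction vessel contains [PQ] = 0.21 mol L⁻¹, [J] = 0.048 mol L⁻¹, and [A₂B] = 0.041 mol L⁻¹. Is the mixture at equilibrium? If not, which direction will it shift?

no; Q > K, reaction proceeds in reverse

Q = [A₂B]²·[PQ]² / [J] = (0.041)²·(0.21)² / (0.048) = 0.0015
Q = 0.0015 > Keq = 1.0×10⁻⁴: net reverse reaction.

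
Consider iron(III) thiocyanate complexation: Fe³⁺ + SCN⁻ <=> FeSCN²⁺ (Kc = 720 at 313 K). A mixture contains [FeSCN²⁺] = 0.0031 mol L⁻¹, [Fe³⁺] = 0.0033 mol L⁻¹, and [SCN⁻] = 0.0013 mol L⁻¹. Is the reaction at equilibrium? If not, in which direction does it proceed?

no net change (already at equilibrium)

Qc = [FeSCN²⁺] / ([Fe³⁺]·[SCN⁻]) = (0.0031) / ((0.0033)·(0.0013)) = 720
Qc = 720 = Kc, so the system is already at equilibrium.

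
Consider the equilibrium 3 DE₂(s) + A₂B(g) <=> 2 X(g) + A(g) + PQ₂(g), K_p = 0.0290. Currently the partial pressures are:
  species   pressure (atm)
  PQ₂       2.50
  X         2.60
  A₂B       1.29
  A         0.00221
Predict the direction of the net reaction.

at equilibrium

(DE₂ is a pure solid — omitted from Q_p.)
Q_p = P(X)²·P(A)·P(PQ₂) / P(A₂B) = (2.60)²·(0.00221)·(2.50) / (1.29) = 0.0290
Q_p = 0.0290 = K_p, so the system is already at equilibrium.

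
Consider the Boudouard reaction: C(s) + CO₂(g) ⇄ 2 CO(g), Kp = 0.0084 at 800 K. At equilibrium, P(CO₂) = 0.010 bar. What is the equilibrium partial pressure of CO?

P(CO) = 0.0092 bar

(C is a pure solid — omitted from Kp.)
At equilibrium, Kp = P(CO)² / P(CO₂) = 0.0084.
(P(CO))² / (0.010) = 0.0084
P(CO)² = 8.40×10⁻⁵ ⇒ P(CO) = 0.0092 bar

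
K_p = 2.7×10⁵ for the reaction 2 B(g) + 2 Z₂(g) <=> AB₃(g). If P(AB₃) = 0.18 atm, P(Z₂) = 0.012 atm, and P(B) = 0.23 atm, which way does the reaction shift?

Q_p = P(AB₃) / (P(B)²·P(Z₂)²) = (0.18) / ((0.23)²·(0.012)²) = 24000
Q_p = 24000 < K_p = 2.7×10⁵, so the forward reaction proceeds.

to the right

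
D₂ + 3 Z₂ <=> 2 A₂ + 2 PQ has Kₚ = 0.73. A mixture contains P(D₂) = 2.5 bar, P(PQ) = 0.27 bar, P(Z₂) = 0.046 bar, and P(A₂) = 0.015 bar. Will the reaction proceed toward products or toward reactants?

Qₚ = P(A₂)²·P(PQ)² / (P(D₂)·P(Z₂)³) = (0.015)²·(0.27)² / ((2.5)·(0.046)³) = 0.067
Qₚ = 0.067 < Kₚ = 0.73, so the forward reaction proceeds.

in the forward direction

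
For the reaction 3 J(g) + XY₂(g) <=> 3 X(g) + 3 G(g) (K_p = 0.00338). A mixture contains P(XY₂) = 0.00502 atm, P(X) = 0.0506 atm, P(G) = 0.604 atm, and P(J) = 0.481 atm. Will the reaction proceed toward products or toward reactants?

to the left

Q_p = P(X)³·P(G)³ / (P(J)³·P(XY₂)) = (0.0506)³·(0.604)³ / ((0.481)³·(0.00502)) = 0.0511
Q_p = 0.0511 > K_p = 0.00338, so the reverse reaction proceeds.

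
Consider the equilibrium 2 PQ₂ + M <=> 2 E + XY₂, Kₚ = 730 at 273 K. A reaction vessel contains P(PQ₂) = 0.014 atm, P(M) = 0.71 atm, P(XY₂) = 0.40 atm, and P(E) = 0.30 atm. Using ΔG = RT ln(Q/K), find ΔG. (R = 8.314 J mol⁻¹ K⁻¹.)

Qₚ = P(E)²·P(XY₂) / (P(PQ₂)²·P(M)) = (0.30)²·(0.40) / ((0.014)²·(0.71)) = 259
ΔG = RT ln(Qₚ/Kₚ) = (8.314 J mol⁻¹ K⁻¹)(273 K) × ln(259/730)
   = (2.270 kJ/mol)(-1.036) = -2.35 kJ/mol
ΔG < 0, so the forward reaction is spontaneous (proceeds forward).

ΔG = -2.35 kJ/mol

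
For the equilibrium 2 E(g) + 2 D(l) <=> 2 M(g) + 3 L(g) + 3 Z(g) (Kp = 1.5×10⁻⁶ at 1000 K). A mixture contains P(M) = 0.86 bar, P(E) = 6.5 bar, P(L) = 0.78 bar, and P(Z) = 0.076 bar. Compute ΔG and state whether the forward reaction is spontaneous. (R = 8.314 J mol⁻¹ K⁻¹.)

ΔG = 7.39 kJ/mol; the forward reaction is non-spontaneous

(D is a pure liquid — omitted from Qp.)
Qp = P(M)²·P(L)³·P(Z)³ / P(E)² = (0.86)²·(0.78)³·(0.076)³ / (6.5)² = 3.65×10⁻⁶
ΔG = RT ln(Qp/Kp) = (8.314 J mol⁻¹ K⁻¹)(1000 K) × ln(3.65×10⁻⁶/1.5×10⁻⁶)
   = (8.314 kJ/mol)(0.8893) = 7.39 kJ/mol
ΔG > 0, so the forward reaction is non-spontaneous (proceeds in reverse).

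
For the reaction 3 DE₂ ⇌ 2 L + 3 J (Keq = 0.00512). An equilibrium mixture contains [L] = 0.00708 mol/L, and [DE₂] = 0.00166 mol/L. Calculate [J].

[J] = 0.00776 mol/L

At equilibrium, Keq = [L]²·[J]³ / [DE₂]³ = 0.00512.
(0.00708)²·([J])³ / (0.00166)³ = 0.00512
[J]³ = 4.67×10⁻⁷ ⇒ [J] = 0.00776 mol/L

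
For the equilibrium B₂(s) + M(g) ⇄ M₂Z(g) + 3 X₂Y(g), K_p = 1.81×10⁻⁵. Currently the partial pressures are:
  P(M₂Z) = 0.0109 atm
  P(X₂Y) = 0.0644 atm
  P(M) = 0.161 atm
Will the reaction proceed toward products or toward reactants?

at equilibrium

(B₂ is a pure solid — omitted from Q_p.)
Q_p = P(M₂Z)·P(X₂Y)³ / P(M) = (0.0109)·(0.0644)³ / (0.161) = 1.81×10⁻⁵
Q_p = 1.81×10⁻⁵ = K_p, so the system is already at equilibrium.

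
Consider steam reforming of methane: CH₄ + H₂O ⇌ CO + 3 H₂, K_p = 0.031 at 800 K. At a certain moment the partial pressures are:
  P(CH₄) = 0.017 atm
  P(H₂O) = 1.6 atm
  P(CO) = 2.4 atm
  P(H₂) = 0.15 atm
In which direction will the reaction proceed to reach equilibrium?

reverse (toward reactants)

Q_p = P(CO)·P(H₂)³ / (P(CH₄)·P(H₂O)) = (2.4)·(0.15)³ / ((0.017)·(1.6)) = 0.30
Q_p = 0.30 > K_p = 0.031, so the reverse reaction proceeds.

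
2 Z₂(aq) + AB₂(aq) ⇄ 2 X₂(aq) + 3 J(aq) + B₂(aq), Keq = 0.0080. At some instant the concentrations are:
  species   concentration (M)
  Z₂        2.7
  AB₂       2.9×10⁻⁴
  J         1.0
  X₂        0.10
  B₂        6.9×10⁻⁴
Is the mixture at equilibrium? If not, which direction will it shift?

Q = [X₂]²·[J]³·[B₂] / ([Z₂]²·[AB₂]) = (0.10)²·(1.0)³·(6.9×10⁻⁴) / ((2.7)²·(2.9×10⁻⁴)) = 0.0033
Q = 0.0033 < Keq = 0.0080: net forward reaction.

no; Q < K, reaction proceeds forward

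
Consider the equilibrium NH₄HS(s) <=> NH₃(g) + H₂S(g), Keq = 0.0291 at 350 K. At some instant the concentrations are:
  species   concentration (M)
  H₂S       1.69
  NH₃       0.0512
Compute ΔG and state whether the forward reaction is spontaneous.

ΔG = 3.17 kJ/mol; the forward reaction is non-spontaneous

(NH₄HS is a pure solid — omitted from Q.)
Q = [NH₃]·[H₂S] = (0.0512)·(1.69) = 0.0865
ΔG = RT ln(Q/Keq) = (8.314 J mol⁻¹ K⁻¹)(350 K) × ln(0.0865/0.0291)
   = (2.910 kJ/mol)(1.089) = 3.17 kJ/mol
ΔG > 0, so the forward reaction is non-spontaneous (proceeds in reverse).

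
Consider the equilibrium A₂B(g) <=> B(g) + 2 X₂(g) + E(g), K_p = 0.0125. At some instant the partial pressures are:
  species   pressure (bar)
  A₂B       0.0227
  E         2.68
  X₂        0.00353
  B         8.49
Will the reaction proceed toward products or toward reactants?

Q_p = P(B)·P(X₂)²·P(E) / P(A₂B) = (8.49)·(0.00353)²·(2.68) / (0.0227) = 0.0125
Q_p = 0.0125 = K_p, so the system is already at equilibrium.

at equilibrium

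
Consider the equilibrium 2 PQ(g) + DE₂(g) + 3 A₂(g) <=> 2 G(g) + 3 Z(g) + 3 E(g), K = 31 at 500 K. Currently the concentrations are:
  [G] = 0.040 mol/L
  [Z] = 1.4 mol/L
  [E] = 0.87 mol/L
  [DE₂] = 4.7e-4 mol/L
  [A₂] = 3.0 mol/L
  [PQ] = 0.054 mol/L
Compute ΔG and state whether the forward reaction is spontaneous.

Q = [G]²·[Z]³·[E]³ / ([PQ]²·[DE₂]·[A₂]³) = (0.040)²·(1.4)³·(0.87)³ / ((0.054)²·(4.7e-4)·(3.0)³) = 78.1
ΔG = RT ln(Q/K) = (8.314 J mol⁻¹ K⁻¹)(500 K) × ln(78.1/31)
   = (4.157 kJ/mol)(0.9240) = 3.84 kJ/mol
ΔG > 0, so the forward reaction is non-spontaneous (proceeds in reverse).

ΔG = 3.84 kJ/mol; the forward reaction is non-spontaneous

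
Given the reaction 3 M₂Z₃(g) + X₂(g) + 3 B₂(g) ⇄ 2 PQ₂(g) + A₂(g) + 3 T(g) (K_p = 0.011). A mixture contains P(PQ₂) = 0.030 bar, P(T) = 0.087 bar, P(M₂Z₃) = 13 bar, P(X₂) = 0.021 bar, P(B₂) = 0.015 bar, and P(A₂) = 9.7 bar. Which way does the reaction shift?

toward reactants

Q_p = P(PQ₂)²·P(A₂)·P(T)³ / (P(M₂Z₃)³·P(X₂)·P(B₂)³) = (0.030)²·(9.7)·(0.087)³ / ((13)³·(0.021)·(0.015)³) = 0.037
Q_p = 0.037 > K_p = 0.011, so the reverse reaction proceeds.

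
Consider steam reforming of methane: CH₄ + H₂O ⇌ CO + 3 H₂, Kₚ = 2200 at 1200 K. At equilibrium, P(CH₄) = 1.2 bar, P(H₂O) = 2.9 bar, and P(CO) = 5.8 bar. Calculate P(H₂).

P(H₂) = 11 bar

At equilibrium, Kₚ = P(CO)·P(H₂)³ / (P(CH₄)·P(H₂O)) = 2200.
(5.8)·(P(H₂))³ / ((1.2)·(2.9)) = 2200
P(H₂)³ = 1320 ⇒ P(H₂) = 11 bar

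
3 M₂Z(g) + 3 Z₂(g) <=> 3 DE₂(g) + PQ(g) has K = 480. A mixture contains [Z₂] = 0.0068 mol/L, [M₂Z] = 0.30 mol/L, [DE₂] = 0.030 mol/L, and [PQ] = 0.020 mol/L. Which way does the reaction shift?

Q = [DE₂]³·[PQ] / ([M₂Z]³·[Z₂]³) = (0.030)³·(0.020) / ((0.30)³·(0.0068)³) = 64
Q = 64 < K = 480, so the forward reaction proceeds.

in the forward direction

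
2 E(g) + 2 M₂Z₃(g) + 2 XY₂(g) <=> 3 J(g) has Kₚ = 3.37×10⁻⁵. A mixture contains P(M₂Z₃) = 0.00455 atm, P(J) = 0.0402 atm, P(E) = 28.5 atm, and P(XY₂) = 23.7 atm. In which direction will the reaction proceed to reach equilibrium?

to the right

Qₚ = P(J)³ / (P(E)²·P(M₂Z₃)²·P(XY₂)²) = (0.0402)³ / ((28.5)²·(0.00455)²·(23.7)²) = 6.88×10⁻⁶
Qₚ = 6.88×10⁻⁶ < Kₚ = 3.37×10⁻⁵, so the forward reaction proceeds.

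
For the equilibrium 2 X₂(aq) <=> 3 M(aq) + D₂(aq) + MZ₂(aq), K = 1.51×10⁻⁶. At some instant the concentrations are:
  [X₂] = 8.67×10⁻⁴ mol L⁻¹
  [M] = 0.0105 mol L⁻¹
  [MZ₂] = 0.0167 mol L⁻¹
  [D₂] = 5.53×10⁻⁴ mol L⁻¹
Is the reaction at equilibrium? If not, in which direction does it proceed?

Q = [M]³·[D₂]·[MZ₂] / [X₂]² = (0.0105)³·(5.53×10⁻⁴)·(0.0167) / (8.67×10⁻⁴)² = 1.42×10⁻⁵
Q = 1.42×10⁻⁵ > K = 1.51×10⁻⁶, so the reverse reaction proceeds.

in the reverse direction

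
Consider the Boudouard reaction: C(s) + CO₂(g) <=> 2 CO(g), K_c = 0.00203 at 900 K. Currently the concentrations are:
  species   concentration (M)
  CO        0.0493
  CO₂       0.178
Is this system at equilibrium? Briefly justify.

(C is a pure solid — omitted from Q_c.)
Q_c = [CO]² / [CO₂] = (0.0493)² / (0.178) = 0.0137
Q_c = 0.0137 > K_c = 0.00203: net reverse reaction.

no; Q > K, reaction proceeds in reverse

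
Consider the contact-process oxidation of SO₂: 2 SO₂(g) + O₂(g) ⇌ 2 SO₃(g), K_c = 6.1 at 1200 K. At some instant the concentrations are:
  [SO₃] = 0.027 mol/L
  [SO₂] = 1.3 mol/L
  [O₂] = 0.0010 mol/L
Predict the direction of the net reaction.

in the forward direction

Q_c = [SO₃]² / ([SO₂]²·[O₂]) = (0.027)² / ((1.3)²·(0.0010)) = 0.43
Q_c = 0.43 < K_c = 6.1, so the forward reaction proceeds.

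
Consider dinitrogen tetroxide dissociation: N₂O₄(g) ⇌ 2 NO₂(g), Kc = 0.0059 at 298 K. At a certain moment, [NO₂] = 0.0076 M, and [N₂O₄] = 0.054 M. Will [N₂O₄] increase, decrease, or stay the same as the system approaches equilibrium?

decrease

Qc = [NO₂]² / [N₂O₄] = (0.0076)² / (0.054) = 0.0011
Qc = 0.0011 < Kc = 0.0059: net forward reaction.
N₂O₄ is a reactant, so it decreases.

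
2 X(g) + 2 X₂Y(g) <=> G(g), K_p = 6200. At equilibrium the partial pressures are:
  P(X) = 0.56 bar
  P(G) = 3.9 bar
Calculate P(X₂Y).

P(X₂Y) = 0.045 bar

At equilibrium, K_p = P(G) / (P(X)²·P(X₂Y)²) = 6200.
(3.9) / ((0.56)²·(P(X₂Y))²) = 6200
P(X₂Y)² = 0.00201 ⇒ P(X₂Y) = 0.045 bar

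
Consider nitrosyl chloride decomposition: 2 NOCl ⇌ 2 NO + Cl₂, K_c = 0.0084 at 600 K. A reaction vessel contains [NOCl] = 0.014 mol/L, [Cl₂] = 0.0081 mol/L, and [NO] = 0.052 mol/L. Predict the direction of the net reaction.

Q_c = [NO]²·[Cl₂] / [NOCl]² = (0.052)²·(0.0081) / (0.014)² = 0.11
Q_c = 0.11 > K_c = 0.0084, so the reverse reaction proceeds.

reverse (toward reactants)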